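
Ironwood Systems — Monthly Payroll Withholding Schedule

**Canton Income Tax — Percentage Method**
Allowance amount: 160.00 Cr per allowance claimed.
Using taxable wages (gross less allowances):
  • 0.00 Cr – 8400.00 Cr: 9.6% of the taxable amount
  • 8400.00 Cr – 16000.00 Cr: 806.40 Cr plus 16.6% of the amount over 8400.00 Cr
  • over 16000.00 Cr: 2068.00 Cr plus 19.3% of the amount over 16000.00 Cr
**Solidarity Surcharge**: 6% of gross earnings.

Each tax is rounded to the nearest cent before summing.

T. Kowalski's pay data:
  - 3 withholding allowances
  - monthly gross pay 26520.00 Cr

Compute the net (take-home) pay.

Canton Income Tax: taxable = 26520.00 Cr − 3×160.00 Cr = 26040.00 Cr
  2068.00 Cr + 19.3% × (26040.00 Cr − 16000.00 Cr) = 2068.00 Cr + 19.3% × 10040.00 Cr = 4005.72 Cr
Solidarity Surcharge: 6% × 26520.00 Cr = 1591.20 Cr
Total withheld: 4005.72 Cr + 1591.20 Cr = 5596.92 Cr
Net pay: 26520.00 Cr − 5596.92 Cr = 20923.08 Cr

20923.08 Cr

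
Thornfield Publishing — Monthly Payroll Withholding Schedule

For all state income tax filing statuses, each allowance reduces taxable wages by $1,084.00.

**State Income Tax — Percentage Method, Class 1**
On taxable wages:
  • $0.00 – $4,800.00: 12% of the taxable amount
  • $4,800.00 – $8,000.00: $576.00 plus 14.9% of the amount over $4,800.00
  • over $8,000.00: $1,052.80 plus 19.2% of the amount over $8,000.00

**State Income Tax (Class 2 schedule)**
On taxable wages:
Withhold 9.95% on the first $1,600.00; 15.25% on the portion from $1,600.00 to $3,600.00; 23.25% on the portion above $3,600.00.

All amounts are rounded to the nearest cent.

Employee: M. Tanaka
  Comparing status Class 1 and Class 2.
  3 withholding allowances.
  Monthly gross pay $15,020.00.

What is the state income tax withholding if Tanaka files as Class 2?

$2,363.26

State Income Tax (Class 2): taxable = $15,020.00 − 3×$1,084.00 = $11,768.00
  $464.20 + 23.25% × ($11,768.00 − $3,600.00) = $464.20 + 23.25% × $8,168.00 = $2,363.26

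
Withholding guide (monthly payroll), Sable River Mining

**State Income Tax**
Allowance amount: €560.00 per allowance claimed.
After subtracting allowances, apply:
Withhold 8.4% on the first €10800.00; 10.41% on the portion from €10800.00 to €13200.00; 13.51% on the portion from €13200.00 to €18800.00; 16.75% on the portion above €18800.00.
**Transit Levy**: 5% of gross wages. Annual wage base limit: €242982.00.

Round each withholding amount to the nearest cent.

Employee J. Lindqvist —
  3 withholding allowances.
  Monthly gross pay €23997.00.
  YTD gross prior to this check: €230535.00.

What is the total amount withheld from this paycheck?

State Income Tax: taxable = €23997.00 − 3×€560.00 = €22317.00
  €1913.60 + 16.75% × (€22317.00 − €18800.00) = €1913.60 + 16.75% × €3517.00 = €2502.70
Transit Levy: cap €242982.00 − YTD €230535.00 = €12447.00 subject; 5% × €12447.00 = €622.35
Total: €2502.70 + €622.35 = €3125.05

€3125.05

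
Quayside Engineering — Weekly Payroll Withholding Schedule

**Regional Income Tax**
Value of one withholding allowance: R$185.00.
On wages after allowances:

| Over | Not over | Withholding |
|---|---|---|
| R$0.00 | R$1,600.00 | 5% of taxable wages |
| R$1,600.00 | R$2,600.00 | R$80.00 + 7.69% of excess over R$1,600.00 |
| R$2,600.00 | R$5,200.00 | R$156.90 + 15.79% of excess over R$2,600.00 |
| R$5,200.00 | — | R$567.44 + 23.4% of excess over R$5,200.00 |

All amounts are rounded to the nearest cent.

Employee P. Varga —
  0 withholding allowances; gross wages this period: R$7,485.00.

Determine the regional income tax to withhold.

R$1,102.13

Regional Income Tax: taxable = R$7,485.00
  R$567.44 + 23.4% × (R$7,485.00 − R$5,200.00) = R$567.44 + 23.4% × R$2,285.00 = R$1,102.13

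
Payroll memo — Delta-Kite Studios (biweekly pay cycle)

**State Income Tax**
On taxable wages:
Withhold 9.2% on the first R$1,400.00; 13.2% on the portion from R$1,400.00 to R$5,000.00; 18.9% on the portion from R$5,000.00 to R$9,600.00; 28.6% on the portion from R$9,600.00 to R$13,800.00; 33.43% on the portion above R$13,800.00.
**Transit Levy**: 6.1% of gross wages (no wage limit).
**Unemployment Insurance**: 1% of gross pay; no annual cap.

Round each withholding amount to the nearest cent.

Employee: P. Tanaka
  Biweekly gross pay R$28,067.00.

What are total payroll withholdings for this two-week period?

State Income Tax: taxable = R$28,067.00
  R$2,674.60 + 33.43% × (R$28,067.00 − R$13,800.00) = R$2,674.60 + 33.43% × R$14,267.00 = R$7,444.06
Transit Levy: 6.1% × R$28,067.00 = R$1,712.09
Unemployment Insurance: 1% × R$28,067.00 = R$280.67
Total: R$7,444.06 + R$1,712.09 + R$280.67 = R$9,436.82

R$9,436.82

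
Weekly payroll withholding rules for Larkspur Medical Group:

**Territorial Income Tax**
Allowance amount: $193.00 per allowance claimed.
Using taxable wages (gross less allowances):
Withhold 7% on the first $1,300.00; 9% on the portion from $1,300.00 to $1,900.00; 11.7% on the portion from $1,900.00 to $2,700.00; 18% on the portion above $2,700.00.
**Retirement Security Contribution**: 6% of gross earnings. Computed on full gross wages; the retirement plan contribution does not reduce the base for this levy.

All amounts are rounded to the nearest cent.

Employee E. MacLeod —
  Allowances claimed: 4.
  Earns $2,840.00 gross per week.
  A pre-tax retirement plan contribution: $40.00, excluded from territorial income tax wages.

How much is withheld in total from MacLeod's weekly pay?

$330.38

Territorial Income Tax: taxable = $2,840.00 − $40.00 − 4×$193.00 = $2,028.00
  $145.00 + 11.7% × ($2,028.00 − $1,900.00) = $145.00 + 11.7% × $128.00 = $159.98
Retirement Security Contribution: 6% × $2,840.00 = $170.40
Total: $159.98 + $170.40 = $330.38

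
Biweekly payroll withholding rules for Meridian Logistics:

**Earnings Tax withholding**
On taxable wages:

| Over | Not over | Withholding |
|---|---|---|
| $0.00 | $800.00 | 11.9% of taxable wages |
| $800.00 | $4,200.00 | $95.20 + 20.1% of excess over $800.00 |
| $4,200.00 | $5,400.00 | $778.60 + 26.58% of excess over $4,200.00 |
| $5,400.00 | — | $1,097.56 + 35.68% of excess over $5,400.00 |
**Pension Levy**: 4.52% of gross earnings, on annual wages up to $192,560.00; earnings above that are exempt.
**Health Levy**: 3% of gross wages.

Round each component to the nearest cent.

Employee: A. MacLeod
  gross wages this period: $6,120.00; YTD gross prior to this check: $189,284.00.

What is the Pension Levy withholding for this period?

$148.08

Pension Levy: cap $192,560.00 − YTD $189,284.00 = $3,276.00 subject; 4.52% × $3,276.00 = $148.08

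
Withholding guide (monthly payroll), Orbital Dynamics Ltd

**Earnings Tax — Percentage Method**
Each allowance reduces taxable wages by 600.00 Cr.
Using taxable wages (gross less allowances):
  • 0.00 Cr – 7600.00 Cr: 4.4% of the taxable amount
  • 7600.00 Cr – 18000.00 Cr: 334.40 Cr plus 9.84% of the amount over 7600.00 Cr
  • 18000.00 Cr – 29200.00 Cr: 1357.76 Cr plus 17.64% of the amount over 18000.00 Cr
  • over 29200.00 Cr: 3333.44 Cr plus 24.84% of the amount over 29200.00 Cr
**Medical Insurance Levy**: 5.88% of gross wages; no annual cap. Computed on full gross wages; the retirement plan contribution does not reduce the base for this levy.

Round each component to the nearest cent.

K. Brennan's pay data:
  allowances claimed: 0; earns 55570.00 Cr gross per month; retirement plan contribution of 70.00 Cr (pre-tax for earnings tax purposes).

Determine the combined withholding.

13133.88 Cr

Earnings Tax: taxable = 55570.00 Cr − 70.00 Cr = 55500.00 Cr
  3333.44 Cr + 24.84% × (55500.00 Cr − 29200.00 Cr) = 3333.44 Cr + 24.84% × 26300.00 Cr = 9866.36 Cr
Medical Insurance Levy: 5.88% × 55570.00 Cr = 3267.52 Cr
Total: 9866.36 Cr + 3267.52 Cr = 13133.88 Cr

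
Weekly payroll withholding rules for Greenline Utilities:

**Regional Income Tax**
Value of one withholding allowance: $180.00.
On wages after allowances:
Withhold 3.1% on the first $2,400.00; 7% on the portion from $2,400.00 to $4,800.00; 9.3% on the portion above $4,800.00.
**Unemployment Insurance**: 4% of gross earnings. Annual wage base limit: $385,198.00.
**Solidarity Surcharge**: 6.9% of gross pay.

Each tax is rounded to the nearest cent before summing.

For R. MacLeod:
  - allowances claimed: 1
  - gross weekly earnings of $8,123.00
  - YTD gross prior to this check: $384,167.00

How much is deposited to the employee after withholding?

$6,986.57

Regional Income Tax: taxable = $8,123.00 − 1×$180.00 = $7,943.00
  $242.40 + 9.3% × ($7,943.00 − $4,800.00) = $242.40 + 9.3% × $3,143.00 = $534.70
Unemployment Insurance: cap $385,198.00 − YTD $384,167.00 = $1,031.00 subject; 4% × $1,031.00 = $41.24
Solidarity Surcharge: 6.9% × $8,123.00 = $560.49
Total withheld: $534.70 + $41.24 + $560.49 = $1,136.43
Net pay: $8,123.00 − $1,136.43 = $6,986.57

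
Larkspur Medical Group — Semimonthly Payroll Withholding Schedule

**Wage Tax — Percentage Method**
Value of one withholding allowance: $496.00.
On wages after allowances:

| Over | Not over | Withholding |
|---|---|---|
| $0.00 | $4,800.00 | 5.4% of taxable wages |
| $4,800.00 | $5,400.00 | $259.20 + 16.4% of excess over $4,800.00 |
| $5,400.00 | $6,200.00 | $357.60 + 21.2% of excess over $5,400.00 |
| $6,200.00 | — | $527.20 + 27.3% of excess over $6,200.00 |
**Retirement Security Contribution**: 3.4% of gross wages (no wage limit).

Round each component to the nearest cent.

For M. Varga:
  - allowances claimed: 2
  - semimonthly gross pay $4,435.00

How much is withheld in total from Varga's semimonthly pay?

Wage Tax: taxable = $4,435.00 − 2×$496.00 = $3,443.00
  5.4% × $3,443.00 = $185.92
Retirement Security Contribution: 3.4% × $4,435.00 = $150.79
Total: $185.92 + $150.79 = $336.71

$336.71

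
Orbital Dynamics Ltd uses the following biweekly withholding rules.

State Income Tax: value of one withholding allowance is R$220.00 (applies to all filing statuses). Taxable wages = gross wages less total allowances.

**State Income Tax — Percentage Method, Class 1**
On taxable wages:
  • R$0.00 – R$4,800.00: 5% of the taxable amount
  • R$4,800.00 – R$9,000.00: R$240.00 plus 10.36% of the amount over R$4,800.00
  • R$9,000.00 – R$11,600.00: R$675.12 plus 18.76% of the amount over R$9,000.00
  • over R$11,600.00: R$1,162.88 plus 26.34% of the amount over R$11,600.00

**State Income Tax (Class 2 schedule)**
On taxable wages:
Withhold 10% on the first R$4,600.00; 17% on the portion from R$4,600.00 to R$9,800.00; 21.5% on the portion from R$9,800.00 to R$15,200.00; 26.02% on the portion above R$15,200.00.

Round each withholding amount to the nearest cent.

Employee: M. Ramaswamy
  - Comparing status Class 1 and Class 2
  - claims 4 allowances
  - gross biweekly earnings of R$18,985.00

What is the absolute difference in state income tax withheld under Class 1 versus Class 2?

State Income Tax (Class 1): taxable = R$18,985.00 − 4×R$220.00 = R$18,105.00
  R$1,162.88 + 26.34% × (R$18,105.00 − R$11,600.00) = R$1,162.88 + 26.34% × R$6,505.00 = R$2,876.30
State Income Tax (Class 2): taxable = R$18,985.00 − 4×R$220.00 = R$18,105.00
  R$2,505.00 + 26.02% × (R$18,105.00 − R$15,200.00) = R$2,505.00 + 26.02% × R$2,905.00 = R$3,260.88
Difference: |R$2,876.30 − R$3,260.88| = R$384.58 (higher under Class 2)

R$384.58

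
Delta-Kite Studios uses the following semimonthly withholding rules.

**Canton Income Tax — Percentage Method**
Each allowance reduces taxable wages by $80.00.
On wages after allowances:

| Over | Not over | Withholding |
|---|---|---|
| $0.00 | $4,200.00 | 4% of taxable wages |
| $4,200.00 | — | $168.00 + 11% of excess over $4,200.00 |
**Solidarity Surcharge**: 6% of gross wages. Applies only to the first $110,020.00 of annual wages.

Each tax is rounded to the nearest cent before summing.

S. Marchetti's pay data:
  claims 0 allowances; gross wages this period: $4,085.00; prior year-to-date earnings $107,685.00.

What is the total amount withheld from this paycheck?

$303.50

Canton Income Tax: taxable = $4,085.00
  4% × $4,085.00 = $163.40
Solidarity Surcharge: cap $110,020.00 − YTD $107,685.00 = $2,335.00 subject; 6% × $2,335.00 = $140.10
Total: $163.40 + $140.10 = $303.50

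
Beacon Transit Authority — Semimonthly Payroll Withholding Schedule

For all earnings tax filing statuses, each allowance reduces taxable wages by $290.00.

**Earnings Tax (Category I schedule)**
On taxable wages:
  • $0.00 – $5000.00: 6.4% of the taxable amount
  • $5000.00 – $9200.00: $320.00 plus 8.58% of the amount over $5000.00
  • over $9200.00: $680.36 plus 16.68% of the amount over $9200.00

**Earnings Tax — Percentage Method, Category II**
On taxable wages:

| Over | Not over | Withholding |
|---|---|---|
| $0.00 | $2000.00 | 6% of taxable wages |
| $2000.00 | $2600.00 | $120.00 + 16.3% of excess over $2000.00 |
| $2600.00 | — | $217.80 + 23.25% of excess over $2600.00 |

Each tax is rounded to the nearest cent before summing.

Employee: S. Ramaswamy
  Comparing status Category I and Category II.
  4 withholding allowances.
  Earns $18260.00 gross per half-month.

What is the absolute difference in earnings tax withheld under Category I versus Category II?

$1590.97

Earnings Tax (Category I): taxable = $18260.00 − 4×$290.00 = $17100.00
  $680.36 + 16.68% × ($17100.00 − $9200.00) = $680.36 + 16.68% × $7900.00 = $1998.08
Earnings Tax (Category II): taxable = $18260.00 − 4×$290.00 = $17100.00
  $217.80 + 23.25% × ($17100.00 − $2600.00) = $217.80 + 23.25% × $14500.00 = $3589.05
Difference: |$1998.08 − $3589.05| = $1590.97 (higher under Category II)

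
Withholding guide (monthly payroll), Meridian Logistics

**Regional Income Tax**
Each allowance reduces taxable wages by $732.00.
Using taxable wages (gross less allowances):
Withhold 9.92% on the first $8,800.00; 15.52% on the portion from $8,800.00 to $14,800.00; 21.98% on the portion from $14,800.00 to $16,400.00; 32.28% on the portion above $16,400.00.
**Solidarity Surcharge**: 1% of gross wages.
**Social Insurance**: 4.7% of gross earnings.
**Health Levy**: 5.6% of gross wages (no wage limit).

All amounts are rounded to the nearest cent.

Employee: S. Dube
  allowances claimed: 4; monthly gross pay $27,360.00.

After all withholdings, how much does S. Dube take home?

Regional Income Tax: taxable = $27,360.00 − 4×$732.00 = $24,432.00
  $2,155.84 + 32.28% × ($24,432.00 − $16,400.00) = $2,155.84 + 32.28% × $8,032.00 = $4,748.57
Solidarity Surcharge: 1% × $27,360.00 = $273.60
Social Insurance: 4.7% × $27,360.00 = $1,285.92
Health Levy: 5.6% × $27,360.00 = $1,532.16
Total withheld: $4,748.57 + $273.60 + $1,285.92 + $1,532.16 = $7,840.25
Net pay: $27,360.00 − $7,840.25 = $19,519.75

$19,519.75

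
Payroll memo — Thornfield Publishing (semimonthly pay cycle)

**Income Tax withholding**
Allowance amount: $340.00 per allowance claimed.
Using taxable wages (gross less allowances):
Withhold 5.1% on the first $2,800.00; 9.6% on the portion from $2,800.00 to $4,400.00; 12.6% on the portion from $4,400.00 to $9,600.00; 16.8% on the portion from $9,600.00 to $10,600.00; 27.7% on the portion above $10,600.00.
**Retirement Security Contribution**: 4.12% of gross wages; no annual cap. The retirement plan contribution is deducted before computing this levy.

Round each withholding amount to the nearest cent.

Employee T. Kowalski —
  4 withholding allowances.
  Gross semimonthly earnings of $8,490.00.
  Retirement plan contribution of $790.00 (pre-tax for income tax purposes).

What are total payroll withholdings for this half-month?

Income Tax: taxable = $8,490.00 − $790.00 − 4×$340.00 = $6,340.00
  $296.40 + 12.6% × ($6,340.00 − $4,400.00) = $296.40 + 12.6% × $1,940.00 = $540.84
Retirement Security Contribution: 4.12% × $7,700.00 = $317.24
Total: $540.84 + $317.24 = $858.08

$858.08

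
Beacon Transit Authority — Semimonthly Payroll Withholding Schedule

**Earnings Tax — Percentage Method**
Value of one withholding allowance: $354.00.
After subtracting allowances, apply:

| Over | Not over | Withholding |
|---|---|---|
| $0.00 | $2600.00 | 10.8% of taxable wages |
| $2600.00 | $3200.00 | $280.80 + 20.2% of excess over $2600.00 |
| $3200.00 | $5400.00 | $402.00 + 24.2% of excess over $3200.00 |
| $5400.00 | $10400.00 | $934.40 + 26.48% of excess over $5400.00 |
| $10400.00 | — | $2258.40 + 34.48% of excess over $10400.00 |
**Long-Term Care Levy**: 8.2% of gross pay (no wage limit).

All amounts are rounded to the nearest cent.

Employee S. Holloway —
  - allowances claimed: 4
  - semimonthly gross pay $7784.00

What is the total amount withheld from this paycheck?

Earnings Tax: taxable = $7784.00 − 4×$354.00 = $6368.00
  $934.40 + 26.48% × ($6368.00 − $5400.00) = $934.40 + 26.48% × $968.00 = $1190.73
Long-Term Care Levy: 8.2% × $7784.00 = $638.29
Total: $1190.73 + $638.29 = $1829.02

$1829.02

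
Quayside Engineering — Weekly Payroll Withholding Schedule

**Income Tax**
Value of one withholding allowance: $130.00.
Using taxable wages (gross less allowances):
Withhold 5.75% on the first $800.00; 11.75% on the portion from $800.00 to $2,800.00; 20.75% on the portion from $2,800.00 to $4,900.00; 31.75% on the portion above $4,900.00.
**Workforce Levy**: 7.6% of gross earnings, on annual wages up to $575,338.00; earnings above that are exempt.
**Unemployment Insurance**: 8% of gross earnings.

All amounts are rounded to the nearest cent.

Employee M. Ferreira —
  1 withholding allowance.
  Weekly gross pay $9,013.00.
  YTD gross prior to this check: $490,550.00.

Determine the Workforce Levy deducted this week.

$684.99

Workforce Levy: 7.6% × $9,013.00 = $684.99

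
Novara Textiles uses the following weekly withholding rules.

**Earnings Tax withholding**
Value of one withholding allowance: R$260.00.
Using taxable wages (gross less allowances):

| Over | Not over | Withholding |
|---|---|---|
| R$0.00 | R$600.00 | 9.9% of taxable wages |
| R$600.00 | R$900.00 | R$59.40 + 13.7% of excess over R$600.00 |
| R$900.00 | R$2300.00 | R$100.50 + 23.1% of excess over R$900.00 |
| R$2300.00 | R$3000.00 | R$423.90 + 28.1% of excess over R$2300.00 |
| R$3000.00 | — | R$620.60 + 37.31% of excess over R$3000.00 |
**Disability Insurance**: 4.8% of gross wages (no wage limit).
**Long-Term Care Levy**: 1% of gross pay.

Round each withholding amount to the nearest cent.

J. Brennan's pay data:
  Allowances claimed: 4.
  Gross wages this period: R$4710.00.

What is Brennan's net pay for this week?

Earnings Tax: taxable = R$4710.00 − 4×R$260.00 = R$3670.00
  R$620.60 + 37.31% × (R$3670.00 − R$3000.00) = R$620.60 + 37.31% × R$670.00 = R$870.58
Disability Insurance: 4.8% × R$4710.00 = R$226.08
Long-Term Care Levy: 1% × R$4710.00 = R$47.10
Total withheld: R$870.58 + R$226.08 + R$47.10 = R$1143.76
Net pay: R$4710.00 − R$1143.76 = R$3566.24

R$3566.24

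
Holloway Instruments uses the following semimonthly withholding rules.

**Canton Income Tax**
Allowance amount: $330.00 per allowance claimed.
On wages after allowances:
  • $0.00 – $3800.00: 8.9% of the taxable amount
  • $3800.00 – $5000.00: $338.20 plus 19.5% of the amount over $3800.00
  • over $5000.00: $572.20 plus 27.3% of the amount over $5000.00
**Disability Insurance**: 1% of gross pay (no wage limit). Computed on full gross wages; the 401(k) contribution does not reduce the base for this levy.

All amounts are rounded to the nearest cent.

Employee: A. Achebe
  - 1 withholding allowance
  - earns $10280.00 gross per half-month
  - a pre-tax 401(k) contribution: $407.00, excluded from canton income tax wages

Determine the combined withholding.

Canton Income Tax: taxable = $10280.00 − $407.00 − 1×$330.00 = $9543.00
  $572.20 + 27.3% × ($9543.00 − $5000.00) = $572.20 + 27.3% × $4543.00 = $1812.44
Disability Insurance: 1% × $10280.00 = $102.80
Total: $1812.44 + $102.80 = $1915.24

$1915.24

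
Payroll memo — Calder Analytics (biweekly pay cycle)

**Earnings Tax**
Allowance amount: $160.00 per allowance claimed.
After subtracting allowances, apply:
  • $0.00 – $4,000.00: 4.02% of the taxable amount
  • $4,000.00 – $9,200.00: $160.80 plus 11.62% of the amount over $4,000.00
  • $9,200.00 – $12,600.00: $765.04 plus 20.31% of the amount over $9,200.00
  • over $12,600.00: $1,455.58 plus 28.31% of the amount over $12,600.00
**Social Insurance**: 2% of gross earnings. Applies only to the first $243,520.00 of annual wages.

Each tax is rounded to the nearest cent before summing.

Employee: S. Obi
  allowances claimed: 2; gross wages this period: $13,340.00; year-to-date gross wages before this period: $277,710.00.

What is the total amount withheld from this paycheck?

Earnings Tax: taxable = $13,340.00 − 2×$160.00 = $13,020.00
  $1,455.58 + 28.31% × ($13,020.00 − $12,600.00) = $1,455.58 + 28.31% × $420.00 = $1,574.48
Social Insurance: YTD $277,710.00 ≥ cap $243,520.00 → $0.00
Total: $1,574.48 + $0.00 = $1,574.48

$1,574.48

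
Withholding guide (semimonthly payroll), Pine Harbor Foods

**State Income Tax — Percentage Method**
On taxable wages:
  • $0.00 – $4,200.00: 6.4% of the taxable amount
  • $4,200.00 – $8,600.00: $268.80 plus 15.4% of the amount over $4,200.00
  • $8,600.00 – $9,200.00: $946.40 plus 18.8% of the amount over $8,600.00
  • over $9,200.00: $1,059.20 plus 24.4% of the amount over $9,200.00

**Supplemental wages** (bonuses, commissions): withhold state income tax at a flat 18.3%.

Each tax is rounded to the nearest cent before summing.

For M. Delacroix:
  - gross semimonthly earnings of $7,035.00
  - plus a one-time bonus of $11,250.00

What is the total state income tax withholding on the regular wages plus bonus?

$2,764.14

State Income Tax: taxable = $7,035.00
  $268.80 + 15.4% × ($7,035.00 − $4,200.00) = $268.80 + 15.4% × $2,835.00 = $705.39
Supplemental (18.3% flat on bonus): 18.3% × $11,250.00 = $2,058.75
Total state income tax: $705.39 + $2,058.75 = $2,764.14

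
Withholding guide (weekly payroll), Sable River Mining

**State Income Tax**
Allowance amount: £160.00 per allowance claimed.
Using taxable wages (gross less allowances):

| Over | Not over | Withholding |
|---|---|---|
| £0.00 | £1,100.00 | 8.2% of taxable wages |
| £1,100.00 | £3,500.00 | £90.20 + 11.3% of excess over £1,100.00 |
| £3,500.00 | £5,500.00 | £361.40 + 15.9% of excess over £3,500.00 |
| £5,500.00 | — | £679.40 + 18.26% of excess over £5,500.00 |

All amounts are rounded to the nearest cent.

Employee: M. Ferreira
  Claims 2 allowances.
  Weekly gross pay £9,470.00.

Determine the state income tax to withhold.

State Income Tax: taxable = £9,470.00 − 2×£160.00 = £9,150.00
  £679.40 + 18.26% × (£9,150.00 − £5,500.00) = £679.40 + 18.26% × £3,650.00 = £1,345.89

£1,345.89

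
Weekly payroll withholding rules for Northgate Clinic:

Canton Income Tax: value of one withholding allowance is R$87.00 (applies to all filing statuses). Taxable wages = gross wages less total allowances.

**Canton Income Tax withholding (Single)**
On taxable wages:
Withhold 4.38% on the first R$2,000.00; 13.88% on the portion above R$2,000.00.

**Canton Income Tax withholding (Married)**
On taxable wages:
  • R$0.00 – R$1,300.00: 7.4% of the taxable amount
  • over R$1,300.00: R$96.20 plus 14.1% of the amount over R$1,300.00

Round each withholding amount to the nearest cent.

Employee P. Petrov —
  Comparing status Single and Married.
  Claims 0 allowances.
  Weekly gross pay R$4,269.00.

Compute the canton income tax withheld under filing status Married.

Canton Income Tax (Married): taxable = R$4,269.00
  R$96.20 + 14.1% × (R$4,269.00 − R$1,300.00) = R$96.20 + 14.1% × R$2,969.00 = R$514.83

R$514.83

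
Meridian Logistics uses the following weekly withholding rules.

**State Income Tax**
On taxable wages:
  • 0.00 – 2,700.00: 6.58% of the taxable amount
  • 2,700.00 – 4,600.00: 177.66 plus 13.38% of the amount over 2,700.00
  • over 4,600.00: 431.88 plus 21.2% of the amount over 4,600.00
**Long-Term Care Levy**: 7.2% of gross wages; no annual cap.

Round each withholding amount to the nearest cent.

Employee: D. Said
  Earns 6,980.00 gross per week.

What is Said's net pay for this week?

State Income Tax: taxable = 6,980.00
  431.88 + 21.2% × (6,980.00 − 4,600.00) = 431.88 + 21.2% × 2,380.00 = 936.44
Long-Term Care Levy: 7.2% × 6,980.00 = 502.56
Total withheld: 936.44 + 502.56 = 1,439.00
Net pay: 6,980.00 − 1,439.00 = 5,541.00

5,541.00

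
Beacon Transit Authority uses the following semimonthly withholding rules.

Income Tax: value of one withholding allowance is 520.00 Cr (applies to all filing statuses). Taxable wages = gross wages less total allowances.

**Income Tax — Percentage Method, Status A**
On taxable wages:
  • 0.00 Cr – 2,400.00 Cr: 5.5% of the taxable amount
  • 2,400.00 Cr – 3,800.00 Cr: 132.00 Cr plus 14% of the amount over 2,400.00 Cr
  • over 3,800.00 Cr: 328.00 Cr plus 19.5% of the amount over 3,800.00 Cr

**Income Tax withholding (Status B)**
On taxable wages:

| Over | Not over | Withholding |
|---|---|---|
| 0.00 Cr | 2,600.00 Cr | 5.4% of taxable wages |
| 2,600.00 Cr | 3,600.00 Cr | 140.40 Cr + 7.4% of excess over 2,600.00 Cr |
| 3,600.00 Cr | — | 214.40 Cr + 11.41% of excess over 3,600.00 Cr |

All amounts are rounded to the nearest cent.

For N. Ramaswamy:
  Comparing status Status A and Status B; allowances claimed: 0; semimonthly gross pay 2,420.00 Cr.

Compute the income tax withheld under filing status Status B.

130.68 Cr

Income Tax (Status B): taxable = 2,420.00 Cr
  5.4% × 2,420.00 Cr = 130.68 Cr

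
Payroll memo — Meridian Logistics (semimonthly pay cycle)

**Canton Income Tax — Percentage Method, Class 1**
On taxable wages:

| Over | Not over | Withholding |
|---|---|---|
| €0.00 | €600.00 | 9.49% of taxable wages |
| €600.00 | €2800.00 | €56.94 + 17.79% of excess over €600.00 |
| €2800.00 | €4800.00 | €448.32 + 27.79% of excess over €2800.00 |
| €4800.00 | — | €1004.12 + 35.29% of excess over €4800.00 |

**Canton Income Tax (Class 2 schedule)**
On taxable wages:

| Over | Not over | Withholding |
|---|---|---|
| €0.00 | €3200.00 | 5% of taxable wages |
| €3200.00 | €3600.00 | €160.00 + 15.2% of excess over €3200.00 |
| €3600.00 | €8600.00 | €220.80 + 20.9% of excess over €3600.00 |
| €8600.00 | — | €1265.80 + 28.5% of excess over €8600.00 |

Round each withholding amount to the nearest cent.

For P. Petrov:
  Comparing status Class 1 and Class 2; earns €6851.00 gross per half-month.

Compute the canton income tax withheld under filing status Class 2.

€900.26

Canton Income Tax (Class 2): taxable = €6851.00
  €220.80 + 20.9% × (€6851.00 − €3600.00) = €220.80 + 20.9% × €3251.00 = €900.26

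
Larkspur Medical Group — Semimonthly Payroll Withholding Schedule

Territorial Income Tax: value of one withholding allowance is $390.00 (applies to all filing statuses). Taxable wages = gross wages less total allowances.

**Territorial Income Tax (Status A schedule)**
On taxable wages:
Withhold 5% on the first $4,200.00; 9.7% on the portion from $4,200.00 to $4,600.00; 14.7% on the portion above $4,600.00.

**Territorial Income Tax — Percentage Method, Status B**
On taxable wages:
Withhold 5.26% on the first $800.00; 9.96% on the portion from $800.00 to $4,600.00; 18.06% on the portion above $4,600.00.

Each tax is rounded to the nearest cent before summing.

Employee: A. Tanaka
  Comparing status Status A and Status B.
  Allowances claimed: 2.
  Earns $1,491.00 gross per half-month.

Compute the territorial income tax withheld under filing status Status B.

Territorial Income Tax (Status B): taxable = $1,491.00 − 2×$390.00 = $711.00
  5.26% × $711.00 = $37.40

$37.40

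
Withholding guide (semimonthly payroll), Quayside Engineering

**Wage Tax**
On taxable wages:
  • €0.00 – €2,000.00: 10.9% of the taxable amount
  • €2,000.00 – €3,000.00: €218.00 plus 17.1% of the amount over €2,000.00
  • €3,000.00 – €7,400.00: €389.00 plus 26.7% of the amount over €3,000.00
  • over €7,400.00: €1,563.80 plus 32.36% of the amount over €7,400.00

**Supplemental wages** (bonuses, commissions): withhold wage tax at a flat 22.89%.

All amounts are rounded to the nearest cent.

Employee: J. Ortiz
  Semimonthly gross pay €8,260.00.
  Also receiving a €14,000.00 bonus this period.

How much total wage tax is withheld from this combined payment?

€5,046.70

Wage Tax: taxable = €8,260.00
  €1,563.80 + 32.36% × (€8,260.00 − €7,400.00) = €1,563.80 + 32.36% × €860.00 = €1,842.10
Supplemental (22.89% flat on bonus): 22.89% × €14,000.00 = €3,204.60
Total wage tax: €1,842.10 + €3,204.60 = €5,046.70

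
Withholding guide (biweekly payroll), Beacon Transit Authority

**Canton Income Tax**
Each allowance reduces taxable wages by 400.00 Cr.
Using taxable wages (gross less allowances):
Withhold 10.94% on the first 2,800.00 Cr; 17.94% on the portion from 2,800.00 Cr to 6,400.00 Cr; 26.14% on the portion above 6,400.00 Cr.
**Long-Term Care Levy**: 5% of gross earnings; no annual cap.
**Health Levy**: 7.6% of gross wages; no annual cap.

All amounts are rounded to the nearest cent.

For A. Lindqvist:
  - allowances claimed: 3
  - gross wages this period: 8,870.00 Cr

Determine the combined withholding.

2,401.76 Cr

Canton Income Tax: taxable = 8,870.00 Cr − 3×400.00 Cr = 7,670.00 Cr
  952.16 Cr + 26.14% × (7,670.00 Cr − 6,400.00 Cr) = 952.16 Cr + 26.14% × 1,270.00 Cr = 1,284.14 Cr
Long-Term Care Levy: 5% × 8,870.00 Cr = 443.50 Cr
Health Levy: 7.6% × 8,870.00 Cr = 674.12 Cr
Total: 1,284.14 Cr + 443.50 Cr + 674.12 Cr = 2,401.76 Cr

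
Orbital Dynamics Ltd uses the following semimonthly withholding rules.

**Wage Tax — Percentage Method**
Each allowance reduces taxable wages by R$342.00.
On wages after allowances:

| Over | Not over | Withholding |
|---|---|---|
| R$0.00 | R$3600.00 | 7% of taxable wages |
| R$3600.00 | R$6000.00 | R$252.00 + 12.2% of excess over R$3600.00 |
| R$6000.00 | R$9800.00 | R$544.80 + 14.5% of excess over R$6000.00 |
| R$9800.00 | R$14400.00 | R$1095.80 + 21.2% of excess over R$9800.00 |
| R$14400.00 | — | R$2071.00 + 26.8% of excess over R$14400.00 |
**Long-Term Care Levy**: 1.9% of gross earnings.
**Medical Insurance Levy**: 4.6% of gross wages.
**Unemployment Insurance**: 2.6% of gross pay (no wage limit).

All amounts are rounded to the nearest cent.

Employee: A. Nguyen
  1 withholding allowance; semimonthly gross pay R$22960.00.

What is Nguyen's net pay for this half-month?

R$16597.22

Wage Tax: taxable = R$22960.00 − 1×R$342.00 = R$22618.00
  R$2071.00 + 26.8% × (R$22618.00 − R$14400.00) = R$2071.00 + 26.8% × R$8218.00 = R$4273.42
Long-Term Care Levy: 1.9% × R$22960.00 = R$436.24
Medical Insurance Levy: 4.6% × R$22960.00 = R$1056.16
Unemployment Insurance: 2.6% × R$22960.00 = R$596.96
Total withheld: R$4273.42 + R$436.24 + R$1056.16 + R$596.96 = R$6362.78
Net pay: R$22960.00 − R$6362.78 = R$16597.22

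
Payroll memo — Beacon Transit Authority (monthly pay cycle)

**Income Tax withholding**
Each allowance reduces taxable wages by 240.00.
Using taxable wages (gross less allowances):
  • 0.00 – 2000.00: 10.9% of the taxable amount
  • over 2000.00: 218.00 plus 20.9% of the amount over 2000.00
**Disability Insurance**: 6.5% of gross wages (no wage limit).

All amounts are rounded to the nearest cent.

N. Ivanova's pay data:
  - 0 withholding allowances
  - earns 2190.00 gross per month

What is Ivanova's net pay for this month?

1789.94

Income Tax: taxable = 2190.00
  218.00 + 20.9% × (2190.00 − 2000.00) = 218.00 + 20.9% × 190.00 = 257.71
Disability Insurance: 6.5% × 2190.00 = 142.35
Total withheld: 257.71 + 142.35 = 400.06
Net pay: 2190.00 − 400.06 = 1789.94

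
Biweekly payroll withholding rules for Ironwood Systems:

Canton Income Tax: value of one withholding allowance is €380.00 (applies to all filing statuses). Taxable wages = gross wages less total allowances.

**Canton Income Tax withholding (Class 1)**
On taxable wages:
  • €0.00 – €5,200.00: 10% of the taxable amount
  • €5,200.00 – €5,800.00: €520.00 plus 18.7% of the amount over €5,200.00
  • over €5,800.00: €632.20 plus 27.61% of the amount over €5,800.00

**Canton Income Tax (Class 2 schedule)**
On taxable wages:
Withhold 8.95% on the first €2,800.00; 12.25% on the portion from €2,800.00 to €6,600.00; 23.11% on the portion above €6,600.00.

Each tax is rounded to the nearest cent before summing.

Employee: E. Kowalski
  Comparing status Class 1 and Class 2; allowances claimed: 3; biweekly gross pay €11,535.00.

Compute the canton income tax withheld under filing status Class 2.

Canton Income Tax (Class 2): taxable = €11,535.00 − 3×€380.00 = €10,395.00
  €716.10 + 23.11% × (€10,395.00 − €6,600.00) = €716.10 + 23.11% × €3,795.00 = €1,593.12

€1,593.12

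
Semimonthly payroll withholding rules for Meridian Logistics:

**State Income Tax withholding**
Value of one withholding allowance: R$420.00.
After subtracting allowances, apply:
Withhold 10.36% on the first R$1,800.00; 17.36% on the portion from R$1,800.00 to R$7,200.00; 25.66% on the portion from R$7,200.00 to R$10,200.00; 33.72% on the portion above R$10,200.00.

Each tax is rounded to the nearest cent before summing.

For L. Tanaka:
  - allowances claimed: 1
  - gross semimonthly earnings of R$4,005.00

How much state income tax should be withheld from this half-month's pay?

R$496.36

State Income Tax: taxable = R$4,005.00 − 1×R$420.00 = R$3,585.00
  R$186.48 + 17.36% × (R$3,585.00 − R$1,800.00) = R$186.48 + 17.36% × R$1,785.00 = R$496.36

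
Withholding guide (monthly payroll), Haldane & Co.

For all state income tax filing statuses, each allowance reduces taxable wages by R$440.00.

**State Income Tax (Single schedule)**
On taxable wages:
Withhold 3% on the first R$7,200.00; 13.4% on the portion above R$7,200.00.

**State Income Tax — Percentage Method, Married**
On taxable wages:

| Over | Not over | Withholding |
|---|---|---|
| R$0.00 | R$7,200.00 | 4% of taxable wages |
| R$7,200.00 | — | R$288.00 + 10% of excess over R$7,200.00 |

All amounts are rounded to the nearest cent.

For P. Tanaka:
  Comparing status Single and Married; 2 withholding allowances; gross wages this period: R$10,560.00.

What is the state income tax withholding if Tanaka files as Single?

R$548.32

State Income Tax (Single): taxable = R$10,560.00 − 2×R$440.00 = R$9,680.00
  R$216.00 + 13.4% × (R$9,680.00 − R$7,200.00) = R$216.00 + 13.4% × R$2,480.00 = R$548.32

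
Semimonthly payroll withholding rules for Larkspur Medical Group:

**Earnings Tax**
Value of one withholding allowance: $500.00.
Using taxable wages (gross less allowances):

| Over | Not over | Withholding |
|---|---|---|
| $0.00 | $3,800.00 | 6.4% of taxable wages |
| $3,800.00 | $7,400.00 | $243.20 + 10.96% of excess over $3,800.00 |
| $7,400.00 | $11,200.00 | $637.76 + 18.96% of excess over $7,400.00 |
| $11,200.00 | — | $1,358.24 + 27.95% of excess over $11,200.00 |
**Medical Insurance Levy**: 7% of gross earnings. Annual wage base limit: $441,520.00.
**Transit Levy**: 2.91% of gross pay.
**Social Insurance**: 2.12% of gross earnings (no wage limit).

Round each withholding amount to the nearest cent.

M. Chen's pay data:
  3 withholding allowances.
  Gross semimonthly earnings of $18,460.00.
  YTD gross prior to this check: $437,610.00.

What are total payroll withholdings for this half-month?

Earnings Tax: taxable = $18,460.00 − 3×$500.00 = $16,960.00
  $1,358.24 + 27.95% × ($16,960.00 − $11,200.00) = $1,358.24 + 27.95% × $5,760.00 = $2,968.16
Medical Insurance Levy: cap $441,520.00 − YTD $437,610.00 = $3,910.00 subject; 7% × $3,910.00 = $273.70
Transit Levy: 2.91% × $18,460.00 = $537.19
Social Insurance: 2.12% × $18,460.00 = $391.35
Total: $2,968.16 + $273.70 + $537.19 + $391.35 = $4,170.40

$4,170.40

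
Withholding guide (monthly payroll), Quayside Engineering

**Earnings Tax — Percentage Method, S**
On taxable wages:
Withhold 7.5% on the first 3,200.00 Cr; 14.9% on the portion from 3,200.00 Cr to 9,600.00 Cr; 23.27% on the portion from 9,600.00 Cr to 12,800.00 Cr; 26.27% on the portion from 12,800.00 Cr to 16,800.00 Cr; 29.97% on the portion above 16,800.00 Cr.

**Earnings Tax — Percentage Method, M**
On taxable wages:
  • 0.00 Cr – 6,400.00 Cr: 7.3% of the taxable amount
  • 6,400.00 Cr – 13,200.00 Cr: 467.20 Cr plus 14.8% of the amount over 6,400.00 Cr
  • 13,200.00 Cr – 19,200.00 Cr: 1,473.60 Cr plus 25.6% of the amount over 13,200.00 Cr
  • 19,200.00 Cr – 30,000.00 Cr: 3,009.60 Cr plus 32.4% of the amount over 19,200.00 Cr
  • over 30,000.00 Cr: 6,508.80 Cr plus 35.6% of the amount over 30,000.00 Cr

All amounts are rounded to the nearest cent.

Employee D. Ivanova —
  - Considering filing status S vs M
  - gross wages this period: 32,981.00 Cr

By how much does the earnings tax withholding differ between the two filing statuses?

268.45 Cr

Earnings Tax (S): taxable = 32,981.00 Cr
  2,989.04 Cr + 29.97% × (32,981.00 Cr − 16,800.00 Cr) = 2,989.04 Cr + 29.97% × 16,181.00 Cr = 7,838.49 Cr
Earnings Tax (M): taxable = 32,981.00 Cr
  6,508.80 Cr + 35.6% × (32,981.00 Cr − 30,000.00 Cr) = 6,508.80 Cr + 35.6% × 2,981.00 Cr = 7,570.04 Cr
Difference: |7,838.49 Cr − 7,570.04 Cr| = 268.45 Cr (higher under S)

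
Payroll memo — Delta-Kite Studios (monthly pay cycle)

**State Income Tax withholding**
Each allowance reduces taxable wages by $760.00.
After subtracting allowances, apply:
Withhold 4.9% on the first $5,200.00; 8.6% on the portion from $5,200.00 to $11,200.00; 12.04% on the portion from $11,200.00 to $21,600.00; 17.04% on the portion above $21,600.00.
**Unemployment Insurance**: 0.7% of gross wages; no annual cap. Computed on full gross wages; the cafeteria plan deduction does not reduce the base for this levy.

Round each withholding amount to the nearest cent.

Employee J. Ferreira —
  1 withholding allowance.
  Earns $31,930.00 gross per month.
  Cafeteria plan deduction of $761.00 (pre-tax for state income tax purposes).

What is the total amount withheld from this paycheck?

$3,747.52

State Income Tax: taxable = $31,930.00 − $761.00 − 1×$760.00 = $30,409.00
  $2,022.96 + 17.04% × ($30,409.00 − $21,600.00) = $2,022.96 + 17.04% × $8,809.00 = $3,524.01
Unemployment Insurance: 0.7% × $31,930.00 = $223.51
Total: $3,524.01 + $223.51 = $3,747.52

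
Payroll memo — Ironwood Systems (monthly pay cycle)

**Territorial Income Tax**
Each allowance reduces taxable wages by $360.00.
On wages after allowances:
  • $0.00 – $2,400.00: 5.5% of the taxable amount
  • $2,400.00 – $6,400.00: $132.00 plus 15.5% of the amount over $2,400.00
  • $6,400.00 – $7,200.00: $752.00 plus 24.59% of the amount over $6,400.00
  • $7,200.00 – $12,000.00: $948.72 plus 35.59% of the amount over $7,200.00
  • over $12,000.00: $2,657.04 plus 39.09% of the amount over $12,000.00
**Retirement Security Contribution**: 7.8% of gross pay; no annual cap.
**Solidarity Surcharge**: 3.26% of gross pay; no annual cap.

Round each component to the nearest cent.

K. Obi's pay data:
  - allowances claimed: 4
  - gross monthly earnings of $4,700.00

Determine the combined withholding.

$785.12

Territorial Income Tax: taxable = $4,700.00 − 4×$360.00 = $3,260.00
  $132.00 + 15.5% × ($3,260.00 − $2,400.00) = $132.00 + 15.5% × $860.00 = $265.30
Retirement Security Contribution: 7.8% × $4,700.00 = $366.60
Solidarity Surcharge: 3.26% × $4,700.00 = $153.22
Total: $265.30 + $366.60 + $153.22 = $785.12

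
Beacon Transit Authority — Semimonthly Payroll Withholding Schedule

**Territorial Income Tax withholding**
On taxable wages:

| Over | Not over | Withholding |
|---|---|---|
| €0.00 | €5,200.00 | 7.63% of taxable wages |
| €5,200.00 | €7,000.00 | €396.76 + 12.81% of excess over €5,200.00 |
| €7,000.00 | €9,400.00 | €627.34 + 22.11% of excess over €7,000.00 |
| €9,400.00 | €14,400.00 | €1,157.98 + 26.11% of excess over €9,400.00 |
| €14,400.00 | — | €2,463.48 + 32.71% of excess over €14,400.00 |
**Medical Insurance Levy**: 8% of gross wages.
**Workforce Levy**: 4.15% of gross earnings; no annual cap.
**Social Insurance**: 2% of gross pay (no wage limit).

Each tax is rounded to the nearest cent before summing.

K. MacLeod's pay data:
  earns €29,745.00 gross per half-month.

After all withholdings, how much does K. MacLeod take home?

Territorial Income Tax: taxable = €29,745.00
  €2,463.48 + 32.71% × (€29,745.00 − €14,400.00) = €2,463.48 + 32.71% × €15,345.00 = €7,482.83
Medical Insurance Levy: 8% × €29,745.00 = €2,379.60
Workforce Levy: 4.15% × €29,745.00 = €1,234.42
Social Insurance: 2% × €29,745.00 = €594.90
Total withheld: €7,482.83 + €2,379.60 + €1,234.42 + €594.90 = €11,691.75
Net pay: €29,745.00 − €11,691.75 = €18,053.25

€18,053.25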